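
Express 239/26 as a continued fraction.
[9; 5, 5]

Euclidean algorithm steps:
239 = 9 × 26 + 5
26 = 5 × 5 + 1
5 = 5 × 1 + 0
Continued fraction: [9; 5, 5]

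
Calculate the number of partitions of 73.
6185689

p(n) counts ways to write n as a sum of positive integers (order ignored).
Euler's pentagonal recurrence: p(k) = p(k-1) + p(k-2) - p(k-5) - p(k-7) + p(k-12) + p(k-15) - ... (offsets j(3j∓1)/2, signs ++--, p(0)=1, p(<0)=0).
DP table for k = 0..72: p(0)=1, p(1)=1, p(2)=2, p(3)=3, p(4)=5, p(5)=7, p(6)=11, p(7)=15, p(8)=22, p(9)=30, p(10)=42, p(11)=56, p(12)=77, p(13)=101, p(14)=135, p(15)=176, p(16)=231, p(17)=297, p(18)=385, p(19)=490, p(20)=627, p(21)=792, p(22)=1002, p(23)=1255, p(24)=1575, p(25)=1958, p(26)=2436, p(27)=3010, p(28)=3718, p(29)=4565, p(30)=5604, p(31)=6842, p(32)=8349, p(33)=10143, p(34)=12310, p(35)=14883, p(36)=17977, p(37)=21637, p(38)=26015, p(39)=31185, p(40)=37338, p(41)=44583, p(42)=53174, p(43)=63261, p(44)=75175, p(45)=89134, p(46)=105558, p(47)=124754, p(48)=147273, p(49)=173525, p(50)=204226, p(51)=239943, p(52)=281589, p(53)=329931, p(54)=386155, p(55)=451276, p(56)=526823, p(57)=614154, p(58)=715220, p(59)=831820, p(60)=966467, p(61)=1121505, p(62)=1300156, p(63)=1505499, p(64)=1741630, p(65)=2012558, p(66)=2323520, p(67)=2679689, p(68)=3087735, p(69)=3554345, p(70)=4087968, p(71)=4697205, p(72)=5392783.
Final step: p(73) = p(72) + p(71) - p(68) - p(66) + p(61) + p(58) - p(51) - p(47) + p(38) + p(33) - p(22) - p(16) + p(3)
= 5392783 + 4697205 - 3087735 - 2323520 + 1121505 + 715220 - 239943 - 124754 + 26015 + 10143 - 1002 - 231 + 3
= 6185689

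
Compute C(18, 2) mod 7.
6

Using Lucas' theorem:
Write n=18 and k=2 in base 7:
n in base 7: [2, 4]
k in base 7: [0, 2]
C(18,2) mod 7 = ∏ C(n_i, k_i) mod 7
Digit binomials (mod 7): C(2,0) = 1; C(4,2) = 6
Product: 1 × 6 = 6 ≡ 6 (mod 7)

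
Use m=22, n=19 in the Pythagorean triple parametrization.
(123, 836, 845)

Euclid's formula: a = m² - n², b = 2mn, c = m² + n²
m = 22, n = 19
a = 22² - 19² = 484 - 361 = 123
b = 2 × 22 × 19 = 836
c = 22² + 19² = 484 + 361 = 845
Verification: 123² + 836² = 15129 + 698896 = 714025 = 845² ✓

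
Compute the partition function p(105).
342325709

p(n) counts ways to write n as a sum of positive integers (order ignored).
Euler's pentagonal recurrence: p(k) = p(k-1) + p(k-2) - p(k-5) - p(k-7) + p(k-12) + p(k-15) - ... (offsets j(3j∓1)/2, signs ++--, p(0)=1, p(<0)=0).
DP table for k = 0..104: p(0)=1, p(1)=1, p(2)=2, p(3)=3, p(4)=5, p(5)=7, p(6)=11, p(7)=15, p(8)=22, p(9)=30, p(10)=42, p(11)=56, p(12)=77, p(13)=101, p(14)=135, p(15)=176, p(16)=231, p(17)=297, p(18)=385, p(19)=490, p(20)=627, p(21)=792, p(22)=1002, p(23)=1255, p(24)=1575, p(25)=1958, p(26)=2436, p(27)=3010, p(28)=3718, p(29)=4565, p(30)=5604, p(31)=6842, p(32)=8349, p(33)=10143, p(34)=12310, p(35)=14883, p(36)=17977, p(37)=21637, p(38)=26015, p(39)=31185, p(40)=37338, p(41)=44583, p(42)=53174, p(43)=63261, p(44)=75175, p(45)=89134, p(46)=105558, p(47)=124754, p(48)=147273, p(49)=173525, p(50)=204226, p(51)=239943, p(52)=281589, p(53)=329931, p(54)=386155, p(55)=451276, p(56)=526823, p(57)=614154, p(58)=715220, p(59)=831820, p(60)=966467, p(61)=1121505, p(62)=1300156, p(63)=1505499, p(64)=1741630, p(65)=2012558, p(66)=2323520, p(67)=2679689, p(68)=3087735, p(69)=3554345, p(70)=4087968, p(71)=4697205, p(72)=5392783, p(73)=6185689, p(74)=7089500, p(75)=8118264, p(76)=9289091, p(77)=10619863, p(78)=12132164, p(79)=13848650, p(80)=15796476, p(81)=18004327, p(82)=20506255, p(83)=23338469, p(84)=26543660, p(85)=30167357, p(86)=34262962, p(87)=38887673, p(88)=44108109, p(89)=49995925, p(90)=56634173, p(91)=64112359, p(92)=72533807, p(93)=82010177, p(94)=92669720, p(95)=104651419, p(96)=118114304, p(97)=133230930, p(98)=150198136, p(99)=169229875, p(100)=190569292, p(101)=214481126, p(102)=241265379, p(103)=271248950, p(104)=304801365.
Final step: p(105) = p(104) + p(103) - p(100) - p(98) + p(93) + p(90) - p(83) - p(79) + p(70) + p(65) - p(54) - p(48) + p(35) + p(28) - p(13) - p(5)
= 304801365 + 271248950 - 190569292 - 150198136 + 82010177 + 56634173 - 23338469 - 13848650 + 4087968 + 2012558 - 386155 - 147273 + 14883 + 3718 - 101 - 7
= 342325709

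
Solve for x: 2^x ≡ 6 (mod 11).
9

Baby-step giant-step with step n = ⌈√11⌉ = 4.
Baby steps 2^j mod 11 (j:value) for j=0..3: 0:1, 1:2, 2:4, 3:8.
Giant-step multiplier: 2^(-4) ≡ 2^(10-4) = 2^6 ≡ 9 (mod 11).
Giant steps γ_i = 6·9^i mod 11: γ_0=6, γ_1=10, γ_2=2 (in table at j=1).
x = i·n + j = 2·4 + 1 = 9.
Check: 2^9 ≡ 6 (mod 11).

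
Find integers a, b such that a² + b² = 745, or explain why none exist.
4² + 27² (a=4, b=27)

Factorization: 745 = 5 × 149
By Fermat: n is sum of two squares iff every prime p ≡ 3 (mod 4) appears to even power.
All primes ≡ 3 (mod 4) appear to even power.
Search a = 0, 1, 2, … for 745 - a² a perfect square: first hit at a = 4: 745 - 16 = 729 = 27².
745 = 4² + 27² = 16 + 729 ✓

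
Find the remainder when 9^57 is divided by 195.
144

Repeated squaring. Binary of 57 = 111001.
9^1 ≡ 9 (mod 195); 9^2 ≡ 81 (mod 195); 9^4 ≡ 126 (mod 195); 9^8 ≡ 81 (mod 195); 9^16 ≡ 126 (mod 195); 9^32 ≡ 81 (mod 195)
9^57 = 9^1 × 9^8 × 9^16 × 9^32 ≡ 144 (mod 195)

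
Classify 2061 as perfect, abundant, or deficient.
deficient

Proper divisors of 2061: sum = 1 + 3 + 9 + 229 + 687 = 929
Since 929 < 2061, 2061 is deficient.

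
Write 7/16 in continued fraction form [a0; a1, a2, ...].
[0; 2, 3, 2]

Euclidean algorithm steps:
7 = 0 × 16 + 7
16 = 2 × 7 + 2
7 = 3 × 2 + 1
2 = 2 × 1 + 0
Continued fraction: [0; 2, 3, 2]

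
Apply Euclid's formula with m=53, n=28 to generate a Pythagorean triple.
(2025, 2968, 3593)

Euclid's formula: a = m² - n², b = 2mn, c = m² + n²
m = 53, n = 28
a = 53² - 28² = 2809 - 784 = 2025
b = 2 × 53 × 28 = 2968
c = 53² + 28² = 2809 + 784 = 3593
Verification: 2025² + 2968² = 4100625 + 8809024 = 12909649 = 3593² ✓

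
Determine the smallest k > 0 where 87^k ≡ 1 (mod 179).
89

179 is prime, so ord(87) divides φ(179) = 178.
Divisors of 178: 1, 2, 89, 178.
Repeated squaring: 87^1 ≡ 87, 87^2 ≡ 51, 87^4 ≡ 95, 87^8 ≡ 75, 87^16 ≡ 76, 87^32 ≡ 48, 87^64 ≡ 156, 87^128 ≡ 171 (mod 179).
Test 87^d mod 179 for each divisor d in increasing order:
87^1 ≡ 87
87^2 ≡ 51
87^89 = 87^64·87^16·87^8·87^1 ≡ 1  ← first divisor giving 1
The order is 89.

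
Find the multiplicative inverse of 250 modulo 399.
241

gcd(250, 399) = 1, so the inverse exists.
Extended Euclidean algorithm on (399, 250):
399 = 1 × 250 + 149  ⟹  149 = (1)·399 + (-1)·250
250 = 1 × 149 + 101  ⟹  101 = (-1)·399 + (2)·250
149 = 1 × 101 + 48  ⟹  48 = (2)·399 + (-3)·250
101 = 2 × 48 + 5  ⟹  5 = (-5)·399 + (8)·250
48 = 9 × 5 + 3  ⟹  3 = (47)·399 + (-75)·250
5 = 1 × 3 + 2  ⟹  2 = (-52)·399 + (83)·250
3 = 1 × 2 + 1  ⟹  1 = (99)·399 + (-158)·250
So (-158)·250 ≡ 1 (mod 399), i.e. 250^(-1) ≡ -158 ≡ 241 (mod 399).
Check: 250 × 241 = 60250 ≡ 1 (mod 399)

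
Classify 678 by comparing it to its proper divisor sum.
abundant

Proper divisors of 678: sum = 1 + 2 + 3 + 6 + 113 + 226 + 339 = 690
Since 690 > 678, 678 is abundant.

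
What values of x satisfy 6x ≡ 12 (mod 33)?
x ≡ 2 (mod 11)

gcd(6, 33) = 3, which divides 12, so solutions exist.
Divide through by 3: 2x ≡ 4 (mod 11).
Find 2^(-1) mod 11 by the extended Euclidean algorithm:
11 = 5 × 2 + 1  ⟹  1 = (1)·11 + (-5)·2
So (-5)·2 ≡ 1 (mod 11), i.e. 2^(-1) ≡ -5 ≡ 6 (mod 11).
x ≡ 6 × 4 = 24 ≡ 2 (mod 11).
Check: 6 × 2 = 12 ≡ 12 (mod 33).
x ≡ 2 (mod 11), giving 3 solutions mod 33.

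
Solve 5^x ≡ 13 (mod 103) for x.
72

Baby-step giant-step with step n = ⌈√103⌉ = 11.
Baby steps 5^j mod 103 (j:value) for j=0..10: 0:1, 1:5, 2:25, 3:22, 4:7, 5:35, 6:72, 7:51, 8:49, 9:39, 10:92.
Giant-step multiplier: 5^(-11) ≡ 5^(102-11) = 5^91 ≡ 88 (mod 103).
Giant steps γ_i = 13·88^i mod 103: γ_0=13, γ_1=11, γ_2=41, γ_3=3, γ_4=58, γ_5=57, γ_6=72 (in table at j=6).
x = i·n + j = 6·11 + 6 = 72.
Check: 5^72 ≡ 13 (mod 103).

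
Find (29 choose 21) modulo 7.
4

Using Lucas' theorem:
Write n=29 and k=21 in base 7:
n in base 7: [4, 1]
k in base 7: [3, 0]
C(29,21) mod 7 = ∏ C(n_i, k_i) mod 7
Digit binomials (mod 7): C(4,3) = 4; C(1,0) = 1
Product: 4 × 1 = 4 ≡ 4 (mod 7)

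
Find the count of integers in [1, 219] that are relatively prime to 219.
144

219 = 3 × 73
φ(n) = n × ∏(1 - 1/p) for each prime p dividing n
φ(219) = 219 × (1 - 1/3) × (1 - 1/73) = 144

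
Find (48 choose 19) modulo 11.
0

Using Lucas' theorem:
Write n=48 and k=19 in base 11:
n in base 11: [4, 4]
k in base 11: [1, 8]
C(48,19) mod 11 = ∏ C(n_i, k_i) mod 11
Digit binomials (mod 11): C(4,1) = 4; C(4,8) = 0 (k_i > n_i)
Product: 4 × 0 = 0 ≡ 0 (mod 11)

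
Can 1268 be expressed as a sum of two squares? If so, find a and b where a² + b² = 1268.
22² + 28² (a=22, b=28)

Factorization: 1268 = 2^2 × 317
By Fermat: n is sum of two squares iff every prime p ≡ 3 (mod 4) appears to even power.
All primes ≡ 3 (mod 4) appear to even power.
Search a = 0, 1, 2, … for 1268 - a² a perfect square: first hit at a = 22: 1268 - 484 = 784 = 28².
1268 = 22² + 28² = 484 + 784 ✓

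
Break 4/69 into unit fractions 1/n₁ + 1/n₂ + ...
1/18 + 1/414

Greedy algorithm:
4/69: ceiling(69/4) = 18, use 1/18
1/414: ceiling(414/1) = 414, use 1/414
Result: 4/69 = 1/18 + 1/414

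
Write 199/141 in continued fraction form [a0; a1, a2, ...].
[1; 2, 2, 3, 8]

Euclidean algorithm steps:
199 = 1 × 141 + 58
141 = 2 × 58 + 25
58 = 2 × 25 + 8
25 = 3 × 8 + 1
8 = 8 × 1 + 0
Continued fraction: [1; 2, 2, 3, 8]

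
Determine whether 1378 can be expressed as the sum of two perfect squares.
3² + 37² (a=3, b=37)

Factorization: 1378 = 2 × 13 × 53
By Fermat: n is sum of two squares iff every prime p ≡ 3 (mod 4) appears to even power.
All primes ≡ 3 (mod 4) appear to even power.
Search a = 0, 1, 2, … for 1378 - a² a perfect square: first hit at a = 3: 1378 - 9 = 1369 = 37².
1378 = 3² + 37² = 9 + 1369 ✓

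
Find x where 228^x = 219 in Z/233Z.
122

Baby-step giant-step with step n = ⌈√233⌉ = 16.
Baby steps 228^j mod 233 (j:value) for j=0..15: 0:1, 1:228, 2:25, 3:108, 4:159, 5:137, 6:14, 7:163, 8:117, 9:114, 10:129, 11:54, 12:196, 13:185, 14:7, 15:198.
Giant-step multiplier: 228^(-16) ≡ 228^(232-16) = 228^216 ≡ 4 (mod 233).
Giant steps γ_i = 219·4^i mod 233: γ_0=219, γ_1=177, γ_2=9, γ_3=36, γ_4=144, γ_5=110, γ_6=207, γ_7=129 (in table at j=10).
x = i·n + j = 7·16 + 10 = 122.
Check: 228^122 ≡ 219 (mod 233).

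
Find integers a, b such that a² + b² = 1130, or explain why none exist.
13² + 31² (a=13, b=31)

Factorization: 1130 = 2 × 5 × 113
By Fermat: n is sum of two squares iff every prime p ≡ 3 (mod 4) appears to even power.
All primes ≡ 3 (mod 4) appear to even power.
Search a = 0, 1, 2, … for 1130 - a² a perfect square: first hit at a = 13: 1130 - 169 = 961 = 31².
1130 = 13² + 31² = 169 + 961 ✓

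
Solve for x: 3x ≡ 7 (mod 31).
x ≡ 23 (mod 31)

gcd(3, 31) = 1, which divides 7, so solutions exist.
Find 3^(-1) mod 31 by the extended Euclidean algorithm:
31 = 10 × 3 + 1  ⟹  1 = (1)·31 + (-10)·3
So (-10)·3 ≡ 1 (mod 31), i.e. 3^(-1) ≡ -10 ≡ 21 (mod 31).
x ≡ 21 × 7 = 147 ≡ 23 (mod 31).
Check: 3 × 23 = 69 ≡ 7 (mod 31).
Unique solution: x ≡ 23 (mod 31)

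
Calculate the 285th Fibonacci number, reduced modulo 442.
70

Matrix identity: Q^n = [[F_(n+1), F_n], [F_n, F_(n-1)]] with Q = [[1,1],[1,0]].
n = 285 = 100011101₂. Square-and-multiply, entries mod 442:
Q^1 = [[1,1],[1,0]]
Q^2 = (Q^1)² = [[2,1],[1,1]]
Q^4 = (Q^2)² = [[5,3],[3,2]]
Q^8 = (Q^4)² = [[34,21],[21,13]]
Q^17 = (Q^8)²·Q = [[374,271],[271,103]]
Q^35 = (Q^17)²·Q = [[34,273],[273,203]]
Q^71 = (Q^35)²·Q = [[272,103],[103,169]]
Q^142 = (Q^71)² = [[171,339],[339,274]]
Q^285 = (Q^142)²·Q = [[203,70],[70,133]]
F_285 mod 442 = Q^285[0][1] = 70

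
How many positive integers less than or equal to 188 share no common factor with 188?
92

188 = 2^2 × 47
φ(n) = n × ∏(1 - 1/p) for each prime p dividing n
φ(188) = 188 × (1 - 1/2) × (1 - 1/47) = 92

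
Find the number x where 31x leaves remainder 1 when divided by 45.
16

gcd(31, 45) = 1, so the inverse exists.
Extended Euclidean algorithm on (45, 31):
45 = 1 × 31 + 14  ⟹  14 = (1)·45 + (-1)·31
31 = 2 × 14 + 3  ⟹  3 = (-2)·45 + (3)·31
14 = 4 × 3 + 2  ⟹  2 = (9)·45 + (-13)·31
3 = 1 × 2 + 1  ⟹  1 = (-11)·45 + (16)·31
So (16)·31 ≡ 1 (mod 45), i.e. 31^(-1) ≡ 16 (mod 45).
Check: 31 × 16 = 496 ≡ 1 (mod 45)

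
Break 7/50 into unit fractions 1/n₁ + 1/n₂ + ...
1/8 + 1/67 + 1/13400

Greedy algorithm:
7/50: ceiling(50/7) = 8, use 1/8
3/200: ceiling(200/3) = 67, use 1/67
1/13400: ceiling(13400/1) = 13400, use 1/13400
Result: 7/50 = 1/8 + 1/67 + 1/13400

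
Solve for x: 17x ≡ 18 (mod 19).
x ≡ 10 (mod 19)

gcd(17, 19) = 1, which divides 18, so solutions exist.
Find 17^(-1) mod 19 by the extended Euclidean algorithm:
19 = 1 × 17 + 2  ⟹  2 = (1)·19 + (-1)·17
17 = 8 × 2 + 1  ⟹  1 = (-8)·19 + (9)·17
So (9)·17 ≡ 1 (mod 19), i.e. 17^(-1) ≡ 9 (mod 19).
x ≡ 9 × 18 = 162 ≡ 10 (mod 19).
Check: 17 × 10 = 170 ≡ 18 (mod 19).
Unique solution: x ≡ 10 (mod 19)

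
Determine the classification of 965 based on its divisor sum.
deficient

Proper divisors of 965: sum = 1 + 5 + 193 = 199
Since 199 < 965, 965 is deficient.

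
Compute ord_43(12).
42

43 is prime, so ord(12) divides φ(43) = 42.
Divisors of 42: 1, 2, 3, 6, 7, 14, 21, 42.
Repeated squaring: 12^1 ≡ 12, 12^2 ≡ 15, 12^4 ≡ 10, 12^8 ≡ 14, 12^16 ≡ 24, 12^32 ≡ 17 (mod 43).
Test 12^d mod 43 for each divisor d in increasing order:
12^1 ≡ 12
12^2 ≡ 15
12^3 = 12^2·12^1 ≡ 8
12^6 = 12^4·12^2 ≡ 21
12^7 = 12^4·12^2·12^1 ≡ 37
12^14 = 12^8·12^4·12^2 ≡ 36
12^21 = 12^16·12^4·12^1 ≡ 42
12^42 = 12^32·12^8·12^2 ≡ 1  ← first divisor giving 1
The order is 42.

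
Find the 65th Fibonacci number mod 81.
67

Matrix identity: Q^n = [[F_(n+1), F_n], [F_n, F_(n-1)]] with Q = [[1,1],[1,0]].
n = 65 = 1000001₂. Square-and-multiply, entries mod 81:
Q^1 = [[1,1],[1,0]]
Q^2 = (Q^1)² = [[2,1],[1,1]]
Q^4 = (Q^2)² = [[5,3],[3,2]]
Q^8 = (Q^4)² = [[34,21],[21,13]]
Q^16 = (Q^8)² = [[58,15],[15,43]]
Q^32 = (Q^16)² = [[25,57],[57,49]]
Q^65 = (Q^32)²·Q = [[73,67],[67,6]]
F_65 mod 81 = Q^65[0][1] = 67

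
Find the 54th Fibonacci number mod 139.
21

Matrix identity: Q^n = [[F_(n+1), F_n], [F_n, F_(n-1)]] with Q = [[1,1],[1,0]].
n = 54 = 110110₂. Square-and-multiply, entries mod 139:
Q^1 = [[1,1],[1,0]]
Q^3 = (Q^1)²·Q = [[3,2],[2,1]]
Q^6 = (Q^3)² = [[13,8],[8,5]]
Q^13 = (Q^6)²·Q = [[99,94],[94,5]]
Q^27 = (Q^13)²·Q = [[57,11],[11,46]]
Q^54 = (Q^27)² = [[34,21],[21,13]]
F_54 mod 139 = Q^54[0][1] = 21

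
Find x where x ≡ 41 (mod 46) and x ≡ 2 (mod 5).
87

Using Chinese Remainder Theorem:
M = 46 × 5 = 230
M1 = 5, M2 = 46
y1 = 5^(-1) mod 46 = 37
y2 = 46^(-1) mod 5 = 1
x = (41×5×37 + 2×46×1) mod 230 = 87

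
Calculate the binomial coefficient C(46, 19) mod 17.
13

Using Lucas' theorem:
Write n=46 and k=19 in base 17:
n in base 17: [2, 12]
k in base 17: [1, 2]
C(46,19) mod 17 = ∏ C(n_i, k_i) mod 17
Digit binomials (mod 17): C(2,1) = 2; C(12,2) = 66 ≡ 15
Product: 2 × 15 = 30 ≡ 13 (mod 17)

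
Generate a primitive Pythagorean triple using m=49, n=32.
(1377, 3136, 3425)

Euclid's formula: a = m² - n², b = 2mn, c = m² + n²
m = 49, n = 32
a = 49² - 32² = 2401 - 1024 = 1377
b = 2 × 49 × 32 = 3136
c = 49² + 32² = 2401 + 1024 = 3425
Verification: 1377² + 3136² = 1896129 + 9834496 = 11730625 = 3425² ✓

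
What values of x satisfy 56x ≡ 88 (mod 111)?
x ≡ 65 (mod 111)

gcd(56, 111) = 1, which divides 88, so solutions exist.
Find 56^(-1) mod 111 by the extended Euclidean algorithm:
111 = 1 × 56 + 55  ⟹  55 = (1)·111 + (-1)·56
56 = 1 × 55 + 1  ⟹  1 = (-1)·111 + (2)·56
So (2)·56 ≡ 1 (mod 111), i.e. 56^(-1) ≡ 2 (mod 111).
x ≡ 2 × 88 = 176 ≡ 65 (mod 111).
Check: 56 × 65 = 3640 ≡ 88 (mod 111).
Unique solution: x ≡ 65 (mod 111)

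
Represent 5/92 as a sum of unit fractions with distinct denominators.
1/19 + 1/583 + 1/1019084

Greedy algorithm:
5/92: ceiling(92/5) = 19, use 1/19
3/1748: ceiling(1748/3) = 583, use 1/583
1/1019084: ceiling(1019084/1) = 1019084, use 1/1019084
Result: 5/92 = 1/19 + 1/583 + 1/1019084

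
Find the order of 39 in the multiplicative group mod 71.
14

71 is prime, so ord(39) divides φ(71) = 70.
Divisors of 70: 1, 2, 5, 7, 10, 14, 35, 70.
Repeated squaring: 39^1 ≡ 39, 39^2 ≡ 30, 39^4 ≡ 48, 39^8 ≡ 32, 39^16 ≡ 30, 39^32 ≡ 48, 39^64 ≡ 32 (mod 71).
Test 39^d mod 71 for each divisor d in increasing order:
39^1 ≡ 39
39^2 ≡ 30
39^5 = 39^4·39^1 ≡ 26
39^7 = 39^4·39^2·39^1 ≡ 70
39^10 = 39^8·39^2 ≡ 37
39^14 = 39^8·39^4·39^2 ≡ 1  ← first divisor giving 1
The order is 14.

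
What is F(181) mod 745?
281

Matrix identity: Q^n = [[F_(n+1), F_n], [F_n, F_(n-1)]] with Q = [[1,1],[1,0]].
n = 181 = 10110101₂. Square-and-multiply, entries mod 745:
Q^1 = [[1,1],[1,0]]
Q^2 = (Q^1)² = [[2,1],[1,1]]
Q^5 = (Q^2)²·Q = [[8,5],[5,3]]
Q^11 = (Q^5)²·Q = [[144,89],[89,55]]
Q^22 = (Q^11)² = [[347,576],[576,516]]
Q^45 = (Q^22)²·Q = [[143,715],[715,173]]
Q^90 = (Q^45)² = [[489,205],[205,284]]
Q^181 = (Q^90)²·Q = [[61,281],[281,525]]
F_181 mod 745 = Q^181[0][1] = 281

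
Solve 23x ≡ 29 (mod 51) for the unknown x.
x ≡ 19 (mod 51)

gcd(23, 51) = 1, which divides 29, so solutions exist.
Find 23^(-1) mod 51 by the extended Euclidean algorithm:
51 = 2 × 23 + 5  ⟹  5 = (1)·51 + (-2)·23
23 = 4 × 5 + 3  ⟹  3 = (-4)·51 + (9)·23
5 = 1 × 3 + 2  ⟹  2 = (5)·51 + (-11)·23
3 = 1 × 2 + 1  ⟹  1 = (-9)·51 + (20)·23
So (20)·23 ≡ 1 (mod 51), i.e. 23^(-1) ≡ 20 (mod 51).
x ≡ 20 × 29 = 580 ≡ 19 (mod 51).
Check: 23 × 19 = 437 ≡ 29 (mod 51).
Unique solution: x ≡ 19 (mod 51)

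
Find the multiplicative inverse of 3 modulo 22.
15

gcd(3, 22) = 1, so the inverse exists.
Extended Euclidean algorithm on (22, 3):
22 = 7 × 3 + 1  ⟹  1 = (1)·22 + (-7)·3
So (-7)·3 ≡ 1 (mod 22), i.e. 3^(-1) ≡ -7 ≡ 15 (mod 22).
Check: 3 × 15 = 45 ≡ 1 (mod 22)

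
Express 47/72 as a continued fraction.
[0; 1, 1, 1, 7, 3]

Euclidean algorithm steps:
47 = 0 × 72 + 47
72 = 1 × 47 + 25
47 = 1 × 25 + 22
25 = 1 × 22 + 3
22 = 7 × 3 + 1
3 = 3 × 1 + 0
Continued fraction: [0; 1, 1, 1, 7, 3]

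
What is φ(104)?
48

104 = 2^3 × 13
φ(n) = n × ∏(1 - 1/p) for each prime p dividing n
φ(104) = 104 × (1 - 1/2) × (1 - 1/13) = 48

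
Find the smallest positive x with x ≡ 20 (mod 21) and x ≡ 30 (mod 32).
62

Using Chinese Remainder Theorem:
M = 21 × 32 = 672
M1 = 32, M2 = 21
y1 = 32^(-1) mod 21 = 2
y2 = 21^(-1) mod 32 = 29
x = (20×32×2 + 30×21×29) mod 672 = 62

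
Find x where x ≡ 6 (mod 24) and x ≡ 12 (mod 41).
750

Using Chinese Remainder Theorem:
M = 24 × 41 = 984
M1 = 41, M2 = 24
y1 = 41^(-1) mod 24 = 17
y2 = 24^(-1) mod 41 = 12
x = (6×41×17 + 12×24×12) mod 984 = 750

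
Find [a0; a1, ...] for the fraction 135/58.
[2; 3, 19]

Euclidean algorithm steps:
135 = 2 × 58 + 19
58 = 3 × 19 + 1
19 = 19 × 1 + 0
Continued fraction: [2; 3, 19]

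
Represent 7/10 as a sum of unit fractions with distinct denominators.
1/2 + 1/5

Greedy algorithm:
7/10: ceiling(10/7) = 2, use 1/2
1/5: ceiling(5/1) = 5, use 1/5
Result: 7/10 = 1/2 + 1/5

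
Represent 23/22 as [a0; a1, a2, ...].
[1; 22]

Euclidean algorithm steps:
23 = 1 × 22 + 1
22 = 22 × 1 + 0
Continued fraction: [1; 22]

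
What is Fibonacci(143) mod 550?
387

Matrix identity: Q^n = [[F_(n+1), F_n], [F_n, F_(n-1)]] with Q = [[1,1],[1,0]].
n = 143 = 10001111₂. Square-and-multiply, entries mod 550:
Q^1 = [[1,1],[1,0]]
Q^2 = (Q^1)² = [[2,1],[1,1]]
Q^4 = (Q^2)² = [[5,3],[3,2]]
Q^8 = (Q^4)² = [[34,21],[21,13]]
Q^17 = (Q^8)²·Q = [[384,497],[497,437]]
Q^35 = (Q^17)²·Q = [[52,115],[115,487]]
Q^71 = (Q^35)²·Q = [[364,529],[529,385]]
Q^143 = (Q^71)²·Q = [[58,387],[387,221]]
F_143 mod 550 = Q^143[0][1] = 387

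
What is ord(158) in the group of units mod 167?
166

167 is prime, so ord(158) divides φ(167) = 166.
Divisors of 166: 1, 2, 83, 166.
Repeated squaring: 158^1 ≡ 158, 158^2 ≡ 81, 158^4 ≡ 48, 158^8 ≡ 133, 158^16 ≡ 154, 158^32 ≡ 2, 158^64 ≡ 4, 158^128 ≡ 16 (mod 167).
Test 158^d mod 167 for each divisor d in increasing order:
158^1 ≡ 158
158^2 ≡ 81
158^83 = 158^64·158^16·158^2·158^1 ≡ 166
158^166 = 158^128·158^32·158^4·158^2 ≡ 1  ← first divisor giving 1
The order is 166.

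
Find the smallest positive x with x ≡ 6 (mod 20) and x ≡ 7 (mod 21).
406

Using Chinese Remainder Theorem:
M = 20 × 21 = 420
M1 = 21, M2 = 20
y1 = 21^(-1) mod 20 = 1
y2 = 20^(-1) mod 21 = 20
x = (6×21×1 + 7×20×20) mod 420 = 406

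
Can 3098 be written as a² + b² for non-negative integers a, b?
17² + 53² (a=17, b=53)

Factorization: 3098 = 2 × 1549
By Fermat: n is sum of two squares iff every prime p ≡ 3 (mod 4) appears to even power.
All primes ≡ 3 (mod 4) appear to even power.
Search a = 0, 1, 2, … for 3098 - a² a perfect square: first hit at a = 17: 3098 - 289 = 2809 = 53².
3098 = 17² + 53² = 289 + 2809 ✓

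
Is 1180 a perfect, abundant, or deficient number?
abundant

Proper divisors of 1180: sum = 1 + 2 + 4 + 5 + 10 + 20 + 59 + 118 + 236 + 295 + 590 = 1340
Since 1340 > 1180, 1180 is abundant.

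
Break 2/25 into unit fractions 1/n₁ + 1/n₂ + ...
1/13 + 1/325

Greedy algorithm:
2/25: ceiling(25/2) = 13, use 1/13
1/325: ceiling(325/1) = 325, use 1/325
Result: 2/25 = 1/13 + 1/325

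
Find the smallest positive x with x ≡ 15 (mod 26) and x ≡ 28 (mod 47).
639

Using Chinese Remainder Theorem:
M = 26 × 47 = 1222
M1 = 47, M2 = 26
y1 = 47^(-1) mod 26 = 5
y2 = 26^(-1) mod 47 = 38
x = (15×47×5 + 28×26×38) mod 1222 = 639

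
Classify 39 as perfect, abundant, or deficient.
deficient

Proper divisors of 39: sum = 1 + 3 + 13 = 17
Since 17 < 39, 39 is deficient.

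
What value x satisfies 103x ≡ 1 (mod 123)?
43

gcd(103, 123) = 1, so the inverse exists.
Extended Euclidean algorithm on (123, 103):
123 = 1 × 103 + 20  ⟹  20 = (1)·123 + (-1)·103
103 = 5 × 20 + 3  ⟹  3 = (-5)·123 + (6)·103
20 = 6 × 3 + 2  ⟹  2 = (31)·123 + (-37)·103
3 = 1 × 2 + 1  ⟹  1 = (-36)·123 + (43)·103
So (43)·103 ≡ 1 (mod 123), i.e. 103^(-1) ≡ 43 (mod 123).
Check: 103 × 43 = 4429 ≡ 1 (mod 123)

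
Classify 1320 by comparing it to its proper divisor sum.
abundant

Proper divisors of 1320: sum = 1 + 2 + 3 + 4 + 5 + 6 + 8 + 10 + ... + 264 + 330 + 440 + 660 (31 divisors) = 3000
Since 3000 > 1320, 1320 is abundant.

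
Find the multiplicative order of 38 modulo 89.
88

89 is prime, so ord(38) divides φ(89) = 88.
Divisors of 88: 1, 2, 4, 8, 11, 22, 44, 88.
Repeated squaring: 38^1 ≡ 38, 38^2 ≡ 20, 38^4 ≡ 44, 38^8 ≡ 67, 38^16 ≡ 39, 38^32 ≡ 8, 38^64 ≡ 64 (mod 89).
Test 38^d mod 89 for each divisor d in increasing order:
38^1 ≡ 38
38^2 ≡ 20
38^4 ≡ 44
38^8 ≡ 67
38^11 = 38^8·38^2·38^1 ≡ 12
38^22 = 38^16·38^4·38^2 ≡ 55
38^44 = 38^32·38^8·38^4 ≡ 88
38^88 = 38^64·38^16·38^8 ≡ 1  ← first divisor giving 1
The order is 88.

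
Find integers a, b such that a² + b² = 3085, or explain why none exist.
13² + 54² (a=13, b=54)

Factorization: 3085 = 5 × 617
By Fermat: n is sum of two squares iff every prime p ≡ 3 (mod 4) appears to even power.
All primes ≡ 3 (mod 4) appear to even power.
Search a = 0, 1, 2, … for 3085 - a² a perfect square: first hit at a = 13: 3085 - 169 = 2916 = 54².
3085 = 13² + 54² = 169 + 2916 ✓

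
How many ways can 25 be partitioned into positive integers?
1958

p(n) counts ways to write n as a sum of positive integers (order ignored).
Euler's pentagonal recurrence: p(k) = p(k-1) + p(k-2) - p(k-5) - p(k-7) + p(k-12) + p(k-15) - ... (offsets j(3j∓1)/2, signs ++--, p(0)=1, p(<0)=0).
DP table for k = 0..24: p(0)=1, p(1)=1, p(2)=2, p(3)=3, p(4)=5, p(5)=7, p(6)=11, p(7)=15, p(8)=22, p(9)=30, p(10)=42, p(11)=56, p(12)=77, p(13)=101, p(14)=135, p(15)=176, p(16)=231, p(17)=297, p(18)=385, p(19)=490, p(20)=627, p(21)=792, p(22)=1002, p(23)=1255, p(24)=1575.
Final step: p(25) = p(24) + p(23) - p(20) - p(18) + p(13) + p(10) - p(3)
= 1575 + 1255 - 627 - 385 + 101 + 42 - 3
= 1958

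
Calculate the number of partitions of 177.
522115831195

p(n) counts ways to write n as a sum of positive integers (order ignored).
Euler's pentagonal recurrence: p(k) = p(k-1) + p(k-2) - p(k-5) - p(k-7) + p(k-12) + p(k-15) - ... (offsets j(3j∓1)/2, signs ++--, p(0)=1, p(<0)=0).
DP table for k = 0..176: p(0)=1, p(1)=1, p(2)=2, p(3)=3, p(4)=5, p(5)=7, p(6)=11, p(7)=15, p(8)=22, p(9)=30, p(10)=42, p(11)=56, p(12)=77, p(13)=101, p(14)=135, p(15)=176, p(16)=231, p(17)=297, p(18)=385, p(19)=490, p(20)=627, p(21)=792, p(22)=1002, p(23)=1255, p(24)=1575, p(25)=1958, p(26)=2436, p(27)=3010, p(28)=3718, p(29)=4565, p(30)=5604, p(31)=6842, p(32)=8349, p(33)=10143, p(34)=12310, p(35)=14883, p(36)=17977, p(37)=21637, p(38)=26015, p(39)=31185, p(40)=37338, p(41)=44583, p(42)=53174, p(43)=63261, p(44)=75175, p(45)=89134, p(46)=105558, p(47)=124754, p(48)=147273, p(49)=173525, p(50)=204226, p(51)=239943, p(52)=281589, p(53)=329931, p(54)=386155, p(55)=451276, p(56)=526823, p(57)=614154, p(58)=715220, p(59)=831820, p(60)=966467, p(61)=1121505, p(62)=1300156, p(63)=1505499, p(64)=1741630, p(65)=2012558, p(66)=2323520, p(67)=2679689, p(68)=3087735, p(69)=3554345, p(70)=4087968, p(71)=4697205, p(72)=5392783, p(73)=6185689, p(74)=7089500, p(75)=8118264, p(76)=9289091, p(77)=10619863, p(78)=12132164, p(79)=13848650, p(80)=15796476, p(81)=18004327, p(82)=20506255, p(83)=23338469, p(84)=26543660, p(85)=30167357, p(86)=34262962, p(87)=38887673, p(88)=44108109, p(89)=49995925, p(90)=56634173, p(91)=64112359, p(92)=72533807, p(93)=82010177, p(94)=92669720, p(95)=104651419, p(96)=118114304, p(97)=133230930, p(98)=150198136, p(99)=169229875, p(100)=190569292, p(101)=214481126, p(102)=241265379, p(103)=271248950, p(104)=304801365, p(105)=342325709, p(106)=384276336, p(107)=431149389, p(108)=483502844, p(109)=541946240, p(110)=607163746, p(111)=679903203, p(112)=761002156, p(113)=851376628, p(114)=952050665, p(115)=1064144451, p(116)=1188908248, p(117)=1327710076, p(118)=1482074143, p(119)=1653668665, p(120)=1844349560, p(121)=2056148051, p(122)=2291320912, p(123)=2552338241, p(124)=2841940500, p(125)=3163127352, p(126)=3519222692, p(127)=3913864295, p(128)=4351078600, p(129)=4835271870, p(130)=5371315400, p(131)=5964539504, p(132)=6620830889, p(133)=7346629512, p(134)=8149040695, p(135)=9035836076, p(136)=10015581680, p(137)=11097645016, p(138)=12292341831, p(139)=13610949895, p(140)=15065878135, p(141)=16670689208, p(142)=18440293320, p(143)=20390982757, p(144)=22540654445, p(145)=24908858009, p(146)=27517052599, p(147)=30388671978, p(148)=33549419497, p(149)=37027355200, p(150)=40853235313, p(151)=45060624582, p(152)=49686288421, p(153)=54770336324, p(154)=60356673280, p(155)=66493182097, p(156)=73232243759, p(157)=80630964769, p(158)=88751778802, p(159)=97662728555, p(160)=107438159466, p(161)=118159068427, p(162)=129913904637, p(163)=142798995930, p(164)=156919475295, p(165)=172389800255, p(166)=189334822579, p(167)=207890420102, p(168)=228204732751, p(169)=250438925115, p(170)=274768617130, p(171)=301384802048, p(172)=330495499613, p(173)=362326859895, p(174)=397125074750, p(175)=435157697830, p(176)=476715857290.
Final step: p(177) = p(176) + p(175) - p(172) - p(170) + p(165) + p(162) - p(155) - p(151) + p(142) + p(137) - p(126) - p(120) + p(107) + p(100) - p(85) - p(77) + p(60) + p(51) - p(32) - p(22) + p(1)
= 476715857290 + 435157697830 - 330495499613 - 274768617130 + 172389800255 + 129913904637 - 66493182097 - 45060624582 + 18440293320 + 11097645016 - 3519222692 - 1844349560 + 431149389 + 190569292 - 30167357 - 10619863 + 966467 + 239943 - 8349 - 1002 + 1
= 522115831195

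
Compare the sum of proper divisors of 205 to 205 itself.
deficient

Proper divisors of 205: sum = 1 + 5 + 41 = 47
Since 47 < 205, 205 is deficient.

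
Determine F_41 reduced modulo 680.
141

Matrix identity: Q^n = [[F_(n+1), F_n], [F_n, F_(n-1)]] with Q = [[1,1],[1,0]].
n = 41 = 101001₂. Square-and-multiply, entries mod 680:
Q^1 = [[1,1],[1,0]]
Q^2 = (Q^1)² = [[2,1],[1,1]]
Q^5 = (Q^2)²·Q = [[8,5],[5,3]]
Q^10 = (Q^5)² = [[89,55],[55,34]]
Q^20 = (Q^10)² = [[66,645],[645,101]]
Q^41 = (Q^20)²·Q = [[416,141],[141,275]]
F_41 mod 680 = Q^41[0][1] = 141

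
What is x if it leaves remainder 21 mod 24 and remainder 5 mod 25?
405

Using Chinese Remainder Theorem:
M = 24 × 25 = 600
M1 = 25, M2 = 24
y1 = 25^(-1) mod 24 = 1
y2 = 24^(-1) mod 25 = 24
x = (21×25×1 + 5×24×24) mod 600 = 405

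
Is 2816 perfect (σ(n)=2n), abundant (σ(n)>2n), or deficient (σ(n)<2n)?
abundant

Proper divisors of 2816: sum = 1 + 2 + 4 + 8 + 11 + 16 + 22 + 32 + ... + 256 + 352 + 704 + 1408 (17 divisors) = 3316
Since 3316 > 2816, 2816 is abundant.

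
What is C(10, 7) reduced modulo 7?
1

Using Lucas' theorem:
Write n=10 and k=7 in base 7:
n in base 7: [1, 3]
k in base 7: [1, 0]
C(10,7) mod 7 = ∏ C(n_i, k_i) mod 7
Digit binomials (mod 7): C(1,1) = 1; C(3,0) = 1
Product: 1 × 1 = 1 ≡ 1 (mod 7)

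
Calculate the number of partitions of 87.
38887673

p(n) counts ways to write n as a sum of positive integers (order ignored).
Euler's pentagonal recurrence: p(k) = p(k-1) + p(k-2) - p(k-5) - p(k-7) + p(k-12) + p(k-15) - ... (offsets j(3j∓1)/2, signs ++--, p(0)=1, p(<0)=0).
DP table for k = 0..86: p(0)=1, p(1)=1, p(2)=2, p(3)=3, p(4)=5, p(5)=7, p(6)=11, p(7)=15, p(8)=22, p(9)=30, p(10)=42, p(11)=56, p(12)=77, p(13)=101, p(14)=135, p(15)=176, p(16)=231, p(17)=297, p(18)=385, p(19)=490, p(20)=627, p(21)=792, p(22)=1002, p(23)=1255, p(24)=1575, p(25)=1958, p(26)=2436, p(27)=3010, p(28)=3718, p(29)=4565, p(30)=5604, p(31)=6842, p(32)=8349, p(33)=10143, p(34)=12310, p(35)=14883, p(36)=17977, p(37)=21637, p(38)=26015, p(39)=31185, p(40)=37338, p(41)=44583, p(42)=53174, p(43)=63261, p(44)=75175, p(45)=89134, p(46)=105558, p(47)=124754, p(48)=147273, p(49)=173525, p(50)=204226, p(51)=239943, p(52)=281589, p(53)=329931, p(54)=386155, p(55)=451276, p(56)=526823, p(57)=614154, p(58)=715220, p(59)=831820, p(60)=966467, p(61)=1121505, p(62)=1300156, p(63)=1505499, p(64)=1741630, p(65)=2012558, p(66)=2323520, p(67)=2679689, p(68)=3087735, p(69)=3554345, p(70)=4087968, p(71)=4697205, p(72)=5392783, p(73)=6185689, p(74)=7089500, p(75)=8118264, p(76)=9289091, p(77)=10619863, p(78)=12132164, p(79)=13848650, p(80)=15796476, p(81)=18004327, p(82)=20506255, p(83)=23338469, p(84)=26543660, p(85)=30167357, p(86)=34262962.
Final step: p(87) = p(86) + p(85) - p(82) - p(80) + p(75) + p(72) - p(65) - p(61) + p(52) + p(47) - p(36) - p(30) + p(17) + p(10)
= 34262962 + 30167357 - 20506255 - 15796476 + 8118264 + 5392783 - 2012558 - 1121505 + 281589 + 124754 - 17977 - 5604 + 297 + 42
= 38887673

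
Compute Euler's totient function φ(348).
112

348 = 2^2 × 3 × 29
φ(n) = n × ∏(1 - 1/p) for each prime p dividing n
φ(348) = 348 × (1 - 1/2) × (1 - 1/3) × (1 - 1/29) = 112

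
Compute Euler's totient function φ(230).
88

230 = 2 × 5 × 23
φ(n) = n × ∏(1 - 1/p) for each prime p dividing n
φ(230) = 230 × (1 - 1/2) × (1 - 1/5) × (1 - 1/23) = 88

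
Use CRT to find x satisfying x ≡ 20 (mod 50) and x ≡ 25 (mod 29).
170

Using Chinese Remainder Theorem:
M = 50 × 29 = 1450
M1 = 29, M2 = 50
y1 = 29^(-1) mod 50 = 19
y2 = 50^(-1) mod 29 = 18
x = (20×29×19 + 25×50×18) mod 1450 = 170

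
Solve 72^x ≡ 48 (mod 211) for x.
43

Baby-step giant-step with step n = ⌈√211⌉ = 15.
Baby steps 72^j mod 211 (j:value) for j=0..14: 0:1, 1:72, 2:120, 3:200, 4:52, 5:157, 6:121, 7:61, 8:172, 9:146, 10:173, 11:7, 12:82, 13:207, 14:134.
Giant-step multiplier: 72^(-15) ≡ 72^(210-15) = 72^195 ≡ 40 (mod 211).
Giant steps γ_i = 48·40^i mod 211: γ_0=48, γ_1=21, γ_2=207 (in table at j=13).
x = i·n + j = 2·15 + 13 = 43.
Check: 72^43 ≡ 48 (mod 211).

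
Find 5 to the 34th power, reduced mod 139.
81

Repeated squaring. Binary of 34 = 100010.
5^1 ≡ 5 (mod 139); 5^2 ≡ 25 (mod 139); 5^4 ≡ 69 (mod 139); 5^8 ≡ 35 (mod 139); 5^16 ≡ 113 (mod 139); 5^32 ≡ 120 (mod 139)
5^34 = 5^2 × 5^32 ≡ 81 (mod 139)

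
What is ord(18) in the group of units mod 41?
5

41 is prime, so ord(18) divides φ(41) = 40.
Divisors of 40: 1, 2, 4, 5, 8, 10, 20, 40.
Repeated squaring: 18^1 ≡ 18, 18^2 ≡ 37, 18^4 ≡ 16, 18^8 ≡ 10, 18^16 ≡ 18, 18^32 ≡ 37 (mod 41).
Test 18^d mod 41 for each divisor d in increasing order:
18^1 ≡ 18
18^2 ≡ 37
18^4 ≡ 16
18^5 = 18^4·18^1 ≡ 1  ← first divisor giving 1
The order is 5.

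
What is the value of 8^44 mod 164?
160

Repeated squaring. Binary of 44 = 101100.
8^1 ≡ 8 (mod 164); 8^2 ≡ 64 (mod 164); 8^4 ≡ 160 (mod 164); 8^8 ≡ 16 (mod 164); 8^16 ≡ 92 (mod 164); 8^32 ≡ 100 (mod 164)
8^44 = 8^4 × 8^8 × 8^32 ≡ 160 (mod 164)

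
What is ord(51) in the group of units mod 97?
32

97 is prime, so ord(51) divides φ(97) = 96.
Divisors of 96: 1, 2, 3, 4, 6, 8, 12, 16, 24, 32, 48, 96.
Repeated squaring: 51^1 ≡ 51, 51^2 ≡ 79, 51^4 ≡ 33, 51^8 ≡ 22, 51^16 ≡ 96, 51^32 ≡ 1, 51^64 ≡ 1 (mod 97).
Test 51^d mod 97 for each divisor d in increasing order:
51^1 ≡ 51
51^2 ≡ 79
51^3 = 51^2·51^1 ≡ 52
51^4 ≡ 33
51^6 = 51^4·51^2 ≡ 85
51^8 ≡ 22
51^12 = 51^8·51^4 ≡ 47
51^16 ≡ 96
51^24 = 51^16·51^8 ≡ 75
51^32 ≡ 1  ← first divisor giving 1
The order is 32.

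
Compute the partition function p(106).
384276336

p(n) counts ways to write n as a sum of positive integers (order ignored).
Euler's pentagonal recurrence: p(k) = p(k-1) + p(k-2) - p(k-5) - p(k-7) + p(k-12) + p(k-15) - ... (offsets j(3j∓1)/2, signs ++--, p(0)=1, p(<0)=0).
DP table for k = 0..105: p(0)=1, p(1)=1, p(2)=2, p(3)=3, p(4)=5, p(5)=7, p(6)=11, p(7)=15, p(8)=22, p(9)=30, p(10)=42, p(11)=56, p(12)=77, p(13)=101, p(14)=135, p(15)=176, p(16)=231, p(17)=297, p(18)=385, p(19)=490, p(20)=627, p(21)=792, p(22)=1002, p(23)=1255, p(24)=1575, p(25)=1958, p(26)=2436, p(27)=3010, p(28)=3718, p(29)=4565, p(30)=5604, p(31)=6842, p(32)=8349, p(33)=10143, p(34)=12310, p(35)=14883, p(36)=17977, p(37)=21637, p(38)=26015, p(39)=31185, p(40)=37338, p(41)=44583, p(42)=53174, p(43)=63261, p(44)=75175, p(45)=89134, p(46)=105558, p(47)=124754, p(48)=147273, p(49)=173525, p(50)=204226, p(51)=239943, p(52)=281589, p(53)=329931, p(54)=386155, p(55)=451276, p(56)=526823, p(57)=614154, p(58)=715220, p(59)=831820, p(60)=966467, p(61)=1121505, p(62)=1300156, p(63)=1505499, p(64)=1741630, p(65)=2012558, p(66)=2323520, p(67)=2679689, p(68)=3087735, p(69)=3554345, p(70)=4087968, p(71)=4697205, p(72)=5392783, p(73)=6185689, p(74)=7089500, p(75)=8118264, p(76)=9289091, p(77)=10619863, p(78)=12132164, p(79)=13848650, p(80)=15796476, p(81)=18004327, p(82)=20506255, p(83)=23338469, p(84)=26543660, p(85)=30167357, p(86)=34262962, p(87)=38887673, p(88)=44108109, p(89)=49995925, p(90)=56634173, p(91)=64112359, p(92)=72533807, p(93)=82010177, p(94)=92669720, p(95)=104651419, p(96)=118114304, p(97)=133230930, p(98)=150198136, p(99)=169229875, p(100)=190569292, p(101)=214481126, p(102)=241265379, p(103)=271248950, p(104)=304801365, p(105)=342325709.
Final step: p(106) = p(105) + p(104) - p(101) - p(99) + p(94) + p(91) - p(84) - p(80) + p(71) + p(66) - p(55) - p(49) + p(36) + p(29) - p(14) - p(6)
= 342325709 + 304801365 - 214481126 - 169229875 + 92669720 + 64112359 - 26543660 - 15796476 + 4697205 + 2323520 - 451276 - 173525 + 17977 + 4565 - 135 - 11
= 384276336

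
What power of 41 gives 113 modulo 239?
138

Baby-step giant-step with step n = ⌈√239⌉ = 16.
Baby steps 41^j mod 239 (j:value) for j=0..15: 0:1, 1:41, 2:8, 3:89, 4:64, 5:234, 6:34, 7:199, 8:33, 9:158, 10:25, 11:69, 12:200, 13:74, 14:166, 15:114.
Giant-step multiplier: 41^(-16) ≡ 41^(238-16) = 41^222 ≡ 124 (mod 239).
Giant steps γ_i = 113·124^i mod 239: γ_0=113, γ_1=150, γ_2=197, γ_3=50, γ_4=225, γ_5=176, γ_6=75, γ_7=218, γ_8=25 (in table at j=10).
x = i·n + j = 8·16 + 10 = 138.
Check: 41^138 ≡ 113 (mod 239).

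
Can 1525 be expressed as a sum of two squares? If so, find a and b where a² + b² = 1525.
2² + 39² (a=2, b=39)

Factorization: 1525 = 5^2 × 61
By Fermat: n is sum of two squares iff every prime p ≡ 3 (mod 4) appears to even power.
All primes ≡ 3 (mod 4) appear to even power.
Search a = 0, 1, 2, … for 1525 - a² a perfect square: first hit at a = 2: 1525 - 4 = 1521 = 39².
1525 = 2² + 39² = 4 + 1521 ✓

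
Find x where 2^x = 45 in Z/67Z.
27

Baby-step giant-step with step n = ⌈√67⌉ = 9.
Baby steps 2^j mod 67 (j:value) for j=0..8: 0:1, 1:2, 2:4, 3:8, 4:16, 5:32, 6:64, 7:61, 8:55.
Giant-step multiplier: 2^(-9) ≡ 2^(66-9) = 2^57 ≡ 53 (mod 67).
Giant steps γ_i = 45·53^i mod 67: γ_0=45, γ_1=40, γ_2=43, γ_3=1 (in table at j=0).
x = i·n + j = 3·9 + 0 = 27.
Check: 2^27 ≡ 45 (mod 67).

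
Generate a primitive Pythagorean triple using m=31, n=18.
(637, 1116, 1285)

Euclid's formula: a = m² - n², b = 2mn, c = m² + n²
m = 31, n = 18
a = 31² - 18² = 961 - 324 = 637
b = 2 × 31 × 18 = 1116
c = 31² + 18² = 961 + 324 = 1285
Verification: 637² + 1116² = 405769 + 1245456 = 1651225 = 1285² ✓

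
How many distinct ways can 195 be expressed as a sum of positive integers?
2580840212973

p(n) counts ways to write n as a sum of positive integers (order ignored).
Euler's pentagonal recurrence: p(k) = p(k-1) + p(k-2) - p(k-5) - p(k-7) + p(k-12) + p(k-15) - ... (offsets j(3j∓1)/2, signs ++--, p(0)=1, p(<0)=0).
DP table for k = 0..194: p(0)=1, p(1)=1, p(2)=2, p(3)=3, p(4)=5, p(5)=7, p(6)=11, p(7)=15, p(8)=22, p(9)=30, p(10)=42, p(11)=56, p(12)=77, p(13)=101, p(14)=135, p(15)=176, p(16)=231, p(17)=297, p(18)=385, p(19)=490, p(20)=627, p(21)=792, p(22)=1002, p(23)=1255, p(24)=1575, p(25)=1958, p(26)=2436, p(27)=3010, p(28)=3718, p(29)=4565, p(30)=5604, p(31)=6842, p(32)=8349, p(33)=10143, p(34)=12310, p(35)=14883, p(36)=17977, p(37)=21637, p(38)=26015, p(39)=31185, p(40)=37338, p(41)=44583, p(42)=53174, p(43)=63261, p(44)=75175, p(45)=89134, p(46)=105558, p(47)=124754, p(48)=147273, p(49)=173525, p(50)=204226, p(51)=239943, p(52)=281589, p(53)=329931, p(54)=386155, p(55)=451276, p(56)=526823, p(57)=614154, p(58)=715220, p(59)=831820, p(60)=966467, p(61)=1121505, p(62)=1300156, p(63)=1505499, p(64)=1741630, p(65)=2012558, p(66)=2323520, p(67)=2679689, p(68)=3087735, p(69)=3554345, p(70)=4087968, p(71)=4697205, p(72)=5392783, p(73)=6185689, p(74)=7089500, p(75)=8118264, p(76)=9289091, p(77)=10619863, p(78)=12132164, p(79)=13848650, p(80)=15796476, p(81)=18004327, p(82)=20506255, p(83)=23338469, p(84)=26543660, p(85)=30167357, p(86)=34262962, p(87)=38887673, p(88)=44108109, p(89)=49995925, p(90)=56634173, p(91)=64112359, p(92)=72533807, p(93)=82010177, p(94)=92669720, p(95)=104651419, p(96)=118114304, p(97)=133230930, p(98)=150198136, p(99)=169229875, p(100)=190569292, p(101)=214481126, p(102)=241265379, p(103)=271248950, p(104)=304801365, p(105)=342325709, p(106)=384276336, p(107)=431149389, p(108)=483502844, p(109)=541946240, p(110)=607163746, p(111)=679903203, p(112)=761002156, p(113)=851376628, p(114)=952050665, p(115)=1064144451, p(116)=1188908248, p(117)=1327710076, p(118)=1482074143, p(119)=1653668665, p(120)=1844349560, p(121)=2056148051, p(122)=2291320912, p(123)=2552338241, p(124)=2841940500, p(125)=3163127352, p(126)=3519222692, p(127)=3913864295, p(128)=4351078600, p(129)=4835271870, p(130)=5371315400, p(131)=5964539504, p(132)=6620830889, p(133)=7346629512, p(134)=8149040695, p(135)=9035836076, p(136)=10015581680, p(137)=11097645016, p(138)=12292341831, p(139)=13610949895, p(140)=15065878135, p(141)=16670689208, p(142)=18440293320, p(143)=20390982757, p(144)=22540654445, p(145)=24908858009, p(146)=27517052599, p(147)=30388671978, p(148)=33549419497, p(149)=37027355200, p(150)=40853235313, p(151)=45060624582, p(152)=49686288421, p(153)=54770336324, p(154)=60356673280, p(155)=66493182097, p(156)=73232243759, p(157)=80630964769, p(158)=88751778802, p(159)=97662728555, p(160)=107438159466, p(161)=118159068427, p(162)=129913904637, p(163)=142798995930, p(164)=156919475295, p(165)=172389800255, p(166)=189334822579, p(167)=207890420102, p(168)=228204732751, p(169)=250438925115, p(170)=274768617130, p(171)=301384802048, p(172)=330495499613, p(173)=362326859895, p(174)=397125074750, p(175)=435157697830, p(176)=476715857290, p(177)=522115831195, p(178)=571701605655, p(179)=625846753120, p(180)=684957390936, p(181)=749474411781, p(182)=819876908323, p(183)=896684817527, p(184)=980462880430, p(185)=1071823774337, p(186)=1171432692373, p(187)=1280011042268, p(188)=1398341745571, p(189)=1527273599625, p(190)=1667727404093, p(191)=1820701100652, p(192)=1987276856363, p(193)=2168627105469, p(194)=2366022741845.
Final step: p(195) = p(194) + p(193) - p(190) - p(188) + p(183) + p(180) - p(173) - p(169) + p(160) + p(155) - p(144) - p(138) + p(125) + p(118) - p(103) - p(95) + p(78) + p(69) - p(50) - p(40) + p(19) + p(8)
= 2366022741845 + 2168627105469 - 1667727404093 - 1398341745571 + 896684817527 + 684957390936 - 362326859895 - 250438925115 + 107438159466 + 66493182097 - 22540654445 - 12292341831 + 3163127352 + 1482074143 - 271248950 - 104651419 + 12132164 + 3554345 - 204226 - 37338 + 490 + 22
= 2580840212973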